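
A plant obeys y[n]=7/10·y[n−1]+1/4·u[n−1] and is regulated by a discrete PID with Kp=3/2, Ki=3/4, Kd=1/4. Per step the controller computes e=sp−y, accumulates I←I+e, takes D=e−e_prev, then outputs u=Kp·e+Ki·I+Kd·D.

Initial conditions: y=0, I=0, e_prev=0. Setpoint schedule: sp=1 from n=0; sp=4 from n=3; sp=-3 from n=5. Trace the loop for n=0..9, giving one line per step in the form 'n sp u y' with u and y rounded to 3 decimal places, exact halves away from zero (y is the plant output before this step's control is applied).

0 1 2.500 0.000
1 1 1.438 0.625
2 1 1.445 0.797
3 4 8.835 0.919
4 4 5.594 2.852
5 -3 -11.919 3.395
6 -3 -4.834 -0.603
7 -3 -5.062 -1.631
8 -3 -4.405 -2.407
9 -3 -4.096 -2.786

(exact arithmetic carried between steps; '≈' marks a value shown rounded to 6 d.p. or computed from one; I and e_prev carry over from the previous line; the table rounds u and y to 3 d.p., halves away from zero)
n=0: y=0, sp=1, e=sp−y=1; I=1, D=e−e_prev=1; u=3/2·1+3/4·1+1/4·1=2.5; next y=7/10·0+1/4·2.5=0.625
n=1: y=0.625, sp=1, e=sp−y=0.375; I=1.375, D=e−e_prev=-0.625; u=3/2·0.375+3/4·1.375+1/4·(-0.625)=1.4375; next y=7/10·0.625+1/4·1.4375=0.796875
n=2: y=0.796875, sp=1, e=sp−y=0.203125; I=1.578125, D=e−e_prev=-0.171875; u=3/2·0.203125+3/4·1.578125+1/4·(-0.171875)≈1.445313; next y=7/10·0.796875+1/4·1.445313≈0.919141
n=3: y≈0.919141, sp=4, e=sp−y≈3.080859; I≈4.658984, D=e−e_prev≈2.877734; u=3/2·3.080859+3/4·4.658984+1/4·2.877734≈8.834961; next y=7/10·0.919141+1/4·8.834961≈2.852139
n=4: y≈2.852139, sp=4, e=sp−y≈1.147861; I≈5.806846, D=e−e_prev≈-1.932998; u=3/2·1.147861+3/4·5.806846+1/4·(-1.932998)≈5.593677; next y=7/10·2.852139+1/4·5.593677≈3.394916
n=5: y≈3.394916, sp=-3, e=sp−y≈-6.394916; I≈-0.588071, D=e−e_prev≈-7.542778; u=3/2·(-6.394916)+3/4·(-0.588071)+1/4·(-7.542778)≈-11.919122; next y=7/10·3.394916+1/4·(-11.919122)≈-0.603339
n=6: y≈-0.603339, sp=-3, e=sp−y≈-2.396661; I≈-2.984732, D=e−e_prev≈3.998255; u=3/2·(-2.396661)+3/4·(-2.984732)+1/4·3.998255≈-4.833976; next y=7/10·(-0.603339)+1/4·(-4.833976)≈-1.630831
n=7: y≈-1.630831, sp=-3, e=sp−y≈-1.369169; I≈-4.353900, D=e−e_prev≈1.027492; u=3/2·(-1.369169)+3/4·(-4.353900)+1/4·1.027492≈-5.062305; next y=7/10·(-1.630831)+1/4·(-5.062305)≈-2.407158
n=8: y≈-2.407158, sp=-3, e=sp−y≈-0.592842; I≈-4.946742, D=e−e_prev≈0.776327; u=3/2·(-0.592842)+3/4·(-4.946742)+1/4·0.776327≈-4.405237; next y=7/10·(-2.407158)+1/4·(-4.405237)≈-2.786320
n=9: y≈-2.786320, sp=-3, e=sp−y≈-0.213680; I≈-5.160422, D=e−e_prev≈0.379162; u=3/2·(-0.213680)+3/4·(-5.160422)+1/4·0.379162≈-4.096046; next y=7/10·(-2.786320)+1/4·(-4.096046)≈-2.974436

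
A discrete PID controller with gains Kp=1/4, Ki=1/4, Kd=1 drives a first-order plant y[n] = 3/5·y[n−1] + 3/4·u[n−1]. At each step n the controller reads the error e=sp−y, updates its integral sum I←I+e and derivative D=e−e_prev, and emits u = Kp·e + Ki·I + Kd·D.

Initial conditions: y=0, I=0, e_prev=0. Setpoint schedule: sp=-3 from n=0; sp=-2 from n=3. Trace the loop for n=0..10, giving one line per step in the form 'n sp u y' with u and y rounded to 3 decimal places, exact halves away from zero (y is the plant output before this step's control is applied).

0 -3 -4.500 0.000
1 -3 2.813 -3.375
2 -3 -5.658 0.084
3 -2 4.946 -4.193
4 -2 -7.863 1.194
5 -2 6.287 -5.181
6 -2 -9.474 1.607
7 -2 8.035 -6.141
8 -2 -11.402 2.341
9 -2 10.227 -7.147
10 -2 -13.768 3.382

(exact arithmetic carried between steps; '≈' marks a value shown rounded to 6 d.p. or computed from one; I and e_prev carry over from the previous line; the table rounds u and y to 3 d.p., halves away from zero)
n=0: y=0, sp=-3, e=sp−y=-3; I=-3, D=e−e_prev=-3; u=1/4·(-3)+1/4·(-3)+1·(-3)=-4.5; next y=3/5·0+3/4·(-4.5)=-3.375
n=1: y=-3.375, sp=-3, e=sp−y=0.375; I=-2.625, D=e−e_prev=3.375; u=1/4·0.375+1/4·(-2.625)+1·3.375=2.8125; next y=3/5·(-3.375)+3/4·2.8125=0.084375
n=2: y=0.084375, sp=-3, e=sp−y=-3.084375; I=-5.709375, D=e−e_prev=-3.459375; u=1/4·(-3.084375)+1/4·(-5.709375)+1·(-3.459375)≈-5.657813; next y=3/5·0.084375+3/4·(-5.657813)≈-4.192734
n=3: y≈-4.192734, sp=-2, e=sp−y≈2.192734; I≈-3.516641, D=e−e_prev≈5.277109; u=1/4·2.192734+1/4·(-3.516641)+1·5.277109≈4.946133; next y=3/5·(-4.192734)+3/4·4.946133≈1.193959
n=4: y≈1.193959, sp=-2, e=sp−y≈-3.193959; I≈-6.710600, D=e−e_prev≈-5.386693; u=1/4·(-3.193959)+1/4·(-6.710600)+1·(-5.386693)≈-7.862833; next y=3/5·1.193959+3/4·(-7.862833)≈-5.180749
n=5: y≈-5.180749, sp=-2, e=sp−y≈3.180749; I≈-3.529850, D=e−e_prev≈6.374708; u=1/4·3.180749+1/4·(-3.529850)+1·6.374708≈6.287433; next y=3/5·(-5.180749)+3/4·6.287433≈1.607125
n=6: y≈1.607125, sp=-2, e=sp−y≈-3.607125; I≈-7.136975, D=e−e_prev≈-6.787875; u=1/4·(-3.607125)+1/4·(-7.136975)+1·(-6.787875)≈-9.473900; next y=3/5·1.607125+3/4·(-9.473900)≈-6.141150
n=7: y≈-6.141150, sp=-2, e=sp−y≈4.141150; I≈-2.995826, D=e−e_prev≈7.748275; u=1/4·4.141150+1/4·(-2.995826)+1·7.748275≈8.034606; next y=3/5·(-6.141150)+3/4·8.034606≈2.341265
n=8: y≈2.341265, sp=-2, e=sp−y≈-4.341265; I≈-7.337090, D=e−e_prev≈-8.482414; u=1/4·(-4.341265)+1/4·(-7.337090)+1·(-8.482414)≈-11.402003; next y=3/5·2.341265+3/4·(-11.402003)≈-7.146744
n=9: y≈-7.146744, sp=-2, e=sp−y≈5.146744; I≈-2.190347, D=e−e_prev≈9.488008; u=1/4·5.146744+1/4·(-2.190347)+1·9.488008≈10.227107; next y=3/5·(-7.146744)+3/4·10.227107≈3.382284
n=10: y≈3.382284, sp=-2, e=sp−y≈-5.382284; I≈-7.572631, D=e−e_prev≈-10.529028; u=1/4·(-5.382284)+1/4·(-7.572631)+1·(-10.529028)≈-13.767757; next y=3/5·3.382284+3/4·(-13.767757)≈-8.296447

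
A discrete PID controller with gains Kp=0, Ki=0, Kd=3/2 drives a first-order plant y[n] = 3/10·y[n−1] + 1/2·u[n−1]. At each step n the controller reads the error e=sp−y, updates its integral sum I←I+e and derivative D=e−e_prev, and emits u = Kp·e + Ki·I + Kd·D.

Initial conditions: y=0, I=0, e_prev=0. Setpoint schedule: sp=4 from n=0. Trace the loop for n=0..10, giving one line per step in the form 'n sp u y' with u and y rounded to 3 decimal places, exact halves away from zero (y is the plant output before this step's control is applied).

(exact arithmetic carried between steps; '≈' marks a value shown rounded to 6 d.p. or computed from one; I and e_prev carry over from the previous line; the table rounds u and y to 3 d.p., halves away from zero)
n=0: y=0, sp=4, e=sp−y=4; I=4, D=e−e_prev=4; u=0·4+0·4+3/2·4=6; next y=3/10·0+1/2·6=3
n=1: y=3, sp=4, e=sp−y=1; I=5, D=e−e_prev=-3; u=0·1+0·5+3/2·(-3)=-4.5; next y=3/10·3+1/2·(-4.5)=-1.35
n=2: y=-1.35, sp=4, e=sp−y=5.35; I=10.35, D=e−e_prev=4.35; u=0·5.35+0·10.35+3/2·4.35=6.525; next y=3/10·(-1.35)+1/2·6.525=2.8575
n=3: y=2.8575, sp=4, e=sp−y=1.1425; I=11.4925, D=e−e_prev=-4.2075; u=0·1.1425+0·11.4925+3/2·(-4.2075)=-6.31125; next y=3/10·2.8575+1/2·(-6.31125)=-2.298375
n=4: y=-2.298375, sp=4, e=sp−y=6.298375; I=17.790875, D=e−e_prev=5.155875; u=0·6.298375+0·17.790875+3/2·5.155875≈7.733813; next y=3/10·(-2.298375)+1/2·7.733813≈3.177394
n=5: y≈3.177394, sp=4, e=sp−y≈0.822606; I≈18.613481, D=e−e_prev≈-5.475769; u=0·0.822606+0·18.613481+3/2·(-5.475769)≈-8.213653; next y=3/10·3.177394+1/2·(-8.213653)≈-3.153608
n=6: y≈-3.153608, sp=4, e=sp−y≈7.153608; I≈25.767090, D=e−e_prev≈6.331002; u=0·7.153608+0·25.767090+3/2·6.331002≈9.496503; next y=3/10·(-3.153608)+1/2·9.496503≈3.802169
n=7: y≈3.802169, sp=4, e=sp−y≈0.197831; I≈25.964921, D=e−e_prev≈-6.955778; u=0·0.197831+0·25.964921+3/2·(-6.955778)≈-10.433666; next y=3/10·3.802169+1/2·(-10.433666)≈-4.076182
n=8: y≈-4.076182, sp=4, e=sp−y≈8.076182; I≈34.041103, D=e−e_prev≈7.878352; u=0·8.076182+0·34.041103+3/2·7.878352≈11.817527; next y=3/10·(-4.076182)+1/2·11.817527≈4.685909
n=9: y≈4.685909, sp=4, e=sp−y≈-0.685909; I≈33.355194, D=e−e_prev≈-8.762091; u=0·(-0.685909)+0·33.355194+3/2·(-8.762091)≈-13.143137; next y=3/10·4.685909+1/2·(-13.143137)≈-5.165796
n=10: y≈-5.165796, sp=4, e=sp−y≈9.165796; I≈42.520990, D=e−e_prev≈9.851705; u=0·9.165796+0·42.520990+3/2·9.851705≈14.777557; next y=3/10·(-5.165796)+1/2·14.777557≈5.839040

0 4 6.000 0.000
1 4 -4.500 3.000
2 4 6.525 -1.350
3 4 -6.311 2.858
4 4 7.734 -2.298
5 4 -8.214 3.177
6 4 9.497 -3.154
7 4 -10.434 3.802
8 4 11.818 -4.076
9 4 -13.143 4.686
10 4 14.778 -5.166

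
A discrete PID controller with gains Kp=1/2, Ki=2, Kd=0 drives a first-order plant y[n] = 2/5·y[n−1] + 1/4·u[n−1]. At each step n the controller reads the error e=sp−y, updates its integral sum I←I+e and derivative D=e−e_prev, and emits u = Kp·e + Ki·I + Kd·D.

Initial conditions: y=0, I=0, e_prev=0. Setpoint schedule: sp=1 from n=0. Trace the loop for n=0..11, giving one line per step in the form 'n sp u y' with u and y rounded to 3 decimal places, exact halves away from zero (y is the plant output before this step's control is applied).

(exact arithmetic carried between steps; '≈' marks a value shown rounded to 6 d.p. or computed from one; I and e_prev carry over from the previous line; the table rounds u and y to 3 d.p., halves away from zero)
n=0: y=0, sp=1, e=sp−y=1; I=1, D=e−e_prev=1; u=1/2·1+2·1+0·1=2.5; next y=2/5·0+1/4·2.5=0.625
n=1: y=0.625, sp=1, e=sp−y=0.375; I=1.375, D=e−e_prev=-0.625; u=1/2·0.375+2·1.375+0·(-0.625)=2.9375; next y=2/5·0.625+1/4·2.9375=0.984375
n=2: y=0.984375, sp=1, e=sp−y=0.015625; I=1.390625, D=e−e_prev=-0.359375; u=1/2·0.015625+2·1.390625+0·(-0.359375)≈2.789063; next y=2/5·0.984375+1/4·2.789063≈1.091016
n=3: y≈1.091016, sp=1, e=sp−y≈-0.091016; I≈1.299609, D=e−e_prev≈-0.106641; u=1/2·(-0.091016)+2·1.299609+0·(-0.106641)≈2.553711; next y=2/5·1.091016+1/4·2.553711≈1.074834
n=4: y≈1.074834, sp=1, e=sp−y≈-0.074834; I≈1.224775, D=e−e_prev≈0.016182; u=1/2·(-0.074834)+2·1.224775+0·0.016182≈2.412134; next y=2/5·1.074834+1/4·2.412134≈1.032967
n=5: y≈1.032967, sp=1, e=sp−y≈-0.032967; I≈1.191808, D=e−e_prev≈0.041867; u=1/2·(-0.032967)+2·1.191808+0·0.041867≈2.367133; next y=2/5·1.032967+1/4·2.367133≈1.004970
n=6: y≈1.004970, sp=1, e=sp−y≈-0.004970; I≈1.186838, D=e−e_prev≈0.027997; u=1/2·(-0.004970)+2·1.186838+0·0.027997≈2.371191; next y=2/5·1.004970+1/4·2.371191≈0.994786
n=7: y≈0.994786, sp=1, e=sp−y≈0.005214; I≈1.192052, D=e−e_prev≈0.010184; u=1/2·0.005214+2·1.192052+0·0.010184≈2.386712; next y=2/5·0.994786+1/4·2.386712≈0.994592
n=8: y≈0.994592, sp=1, e=sp−y≈0.005408; I≈1.197460, D=e−e_prev≈0.000194; u=1/2·0.005408+2·1.197460+0·0.000194≈2.397624; next y=2/5·0.994592+1/4·2.397624≈0.997243
n=9: y≈0.997243, sp=1, e=sp−y≈0.002757; I≈1.200217, D=e−e_prev≈-0.002651; u=1/2·0.002757+2·1.200217+0·(-0.002651)≈2.401813; next y=2/5·0.997243+1/4·2.401813≈0.999350
n=10: y≈0.999350, sp=1, e=sp−y≈0.000650; I≈1.200867, D=e−e_prev≈-0.002107; u=1/2·0.000650+2·1.200867+0·(-0.002107)≈2.402058; next y=2/5·0.999350+1/4·2.402058≈1.000255
n=11: y≈1.000255, sp=1, e=sp−y≈-0.000255; I≈1.200612, D=e−e_prev≈-0.000904; u=1/2·(-0.000255)+2·1.200612+0·(-0.000904)≈2.401097; next y=2/5·1.000255+1/4·2.401097≈1.000376

0 1 2.500 0.000
1 1 2.938 0.625
2 1 2.789 0.984
3 1 2.554 1.091
4 1 2.412 1.075
5 1 2.367 1.033
6 1 2.371 1.005
7 1 2.387 0.995
8 1 2.398 0.995
9 1 2.402 0.997
10 1 2.402 0.999
11 1 2.401 1.000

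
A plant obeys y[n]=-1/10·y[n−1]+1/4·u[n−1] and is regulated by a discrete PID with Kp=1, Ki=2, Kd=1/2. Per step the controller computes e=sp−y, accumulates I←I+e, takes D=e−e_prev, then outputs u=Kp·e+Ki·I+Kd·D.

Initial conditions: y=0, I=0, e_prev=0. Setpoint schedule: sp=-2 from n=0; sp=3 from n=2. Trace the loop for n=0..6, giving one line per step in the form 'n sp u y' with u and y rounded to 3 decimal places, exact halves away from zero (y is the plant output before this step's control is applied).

(exact arithmetic carried between steps; '≈' marks a value shown rounded to 6 d.p. or computed from one; I and e_prev carry over from the previous line; the table rounds u and y to 3 d.p., halves away from zero)
n=0: y=0, sp=-2, e=sp−y=-2; I=-2, D=e−e_prev=-2; u=1·(-2)+2·(-2)+1/2·(-2)=-7; next y=-1/10·0+1/4·(-7)=-1.75
n=1: y=-1.75, sp=-2, e=sp−y=-0.25; I=-2.25, D=e−e_prev=1.75; u=1·(-0.25)+2·(-2.25)+1/2·1.75=-3.875; next y=-1/10·(-1.75)+1/4·(-3.875)=-0.79375
n=2: y=-0.79375, sp=3, e=sp−y=3.79375; I=1.54375, D=e−e_prev=4.04375; u=1·3.79375+2·1.54375+1/2·4.04375=8.903125; next y=-1/10·(-0.79375)+1/4·8.903125≈2.305156
n=3: y≈2.305156, sp=3, e=sp−y≈0.694844; I≈2.238594, D=e−e_prev≈-3.098906; u=1·0.694844+2·2.238594+1/2·(-3.098906)≈3.622578; next y=-1/10·2.305156+1/4·3.622578≈0.675129
n=4: y≈0.675129, sp=3, e=sp−y≈2.324871; I≈4.563465, D=e−e_prev≈1.630027; u=1·2.324871+2·4.563465+1/2·1.630027≈12.266814; next y=-1/10·0.675129+1/4·12.266814≈2.999191
n=5: y≈2.999191, sp=3, e=sp−y≈0.000809; I≈4.564274, D=e−e_prev≈-2.324062; u=1·0.000809+2·4.564274+1/2·(-2.324062)≈7.967327; next y=-1/10·2.999191+1/4·7.967327≈1.691913
n=6: y≈1.691913, sp=3, e=sp−y≈1.308087; I≈5.872362, D=e−e_prev≈1.307278; u=1·1.308087+2·5.872362+1/2·1.307278≈13.706450; next y=-1/10·1.691913+1/4·13.706450≈3.257421

0 -2 -7.000 0.000
1 -2 -3.875 -1.750
2 3 8.903 -0.794
3 3 3.623 2.305
4 3 12.267 0.675
5 3 7.967 2.999
6 3 13.706 1.692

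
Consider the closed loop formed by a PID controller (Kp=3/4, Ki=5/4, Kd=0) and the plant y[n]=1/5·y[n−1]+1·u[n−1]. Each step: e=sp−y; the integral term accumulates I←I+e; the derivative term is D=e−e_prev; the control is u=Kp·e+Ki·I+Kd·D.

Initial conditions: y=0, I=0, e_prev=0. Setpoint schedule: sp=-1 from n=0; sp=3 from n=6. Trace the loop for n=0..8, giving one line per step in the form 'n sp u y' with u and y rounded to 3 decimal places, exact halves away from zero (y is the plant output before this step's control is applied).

(exact arithmetic carried between steps; '≈' marks a value shown rounded to 6 d.p. or computed from one; I and e_prev carry over from the previous line; the table rounds u and y to 3 d.p., halves away from zero)
n=0: y=0, sp=-1, e=sp−y=-1; I=-1, D=e−e_prev=-1; u=3/4·(-1)+5/4·(-1)+0·(-1)=-2; next y=1/5·0+1·(-2)=-2
n=1: y=-2, sp=-1, e=sp−y=1; I=0, D=e−e_prev=2; u=3/4·1+5/4·0+0·2=0.75; next y=1/5·(-2)+1·0.75=0.35
n=2: y=0.35, sp=-1, e=sp−y=-1.35; I=-1.35, D=e−e_prev=-2.35; u=3/4·(-1.35)+5/4·(-1.35)+0·(-2.35)=-2.7; next y=1/5·0.35+1·(-2.7)=-2.63
n=3: y=-2.63, sp=-1, e=sp−y=1.63; I=0.28, D=e−e_prev=2.98; u=3/4·1.63+5/4·0.28+0·2.98=1.5725; next y=1/5·(-2.63)+1·1.5725=1.0465
n=4: y=1.0465, sp=-1, e=sp−y=-2.0465; I=-1.7665, D=e−e_prev=-3.6765; u=3/4·(-2.0465)+5/4·(-1.7665)+0·(-3.6765)=-3.743; next y=1/5·1.0465+1·(-3.743)=-3.5337
n=5: y=-3.5337, sp=-1, e=sp−y=2.5337; I=0.7672, D=e−e_prev=4.5802; u=3/4·2.5337+5/4·0.7672+0·4.5802=2.859275; next y=1/5·(-3.5337)+1·2.859275=2.152535
n=6: y=2.152535, sp=3, e=sp−y=0.847465; I=1.614665, D=e−e_prev=-1.686235; u=3/4·0.847465+5/4·1.614665+0·(-1.686235)=2.65393; next y=1/5·2.152535+1·2.65393=3.084437
n=7: y=3.084437, sp=3, e=sp−y=-0.084437; I=1.530228, D=e−e_prev=-0.931902; u=3/4·(-0.084437)+5/4·1.530228+0·(-0.931902)≈1.849457; next y=1/5·3.084437+1·1.849457≈2.466345
n=8: y≈2.466345, sp=3, e=sp−y≈0.533655; I≈2.063883, D=e−e_prev≈0.618092; u=3/4·0.533655+5/4·2.063883+0·0.618092≈2.980096; next y=1/5·2.466345+1·2.980096≈3.473365

0 -1 -2.000 0.000
1 -1 0.750 -2.000
2 -1 -2.700 0.350
3 -1 1.573 -2.630
4 -1 -3.743 1.047
5 -1 2.859 -3.534
6 3 2.654 2.153
7 3 1.849 3.084
8 3 2.980 2.466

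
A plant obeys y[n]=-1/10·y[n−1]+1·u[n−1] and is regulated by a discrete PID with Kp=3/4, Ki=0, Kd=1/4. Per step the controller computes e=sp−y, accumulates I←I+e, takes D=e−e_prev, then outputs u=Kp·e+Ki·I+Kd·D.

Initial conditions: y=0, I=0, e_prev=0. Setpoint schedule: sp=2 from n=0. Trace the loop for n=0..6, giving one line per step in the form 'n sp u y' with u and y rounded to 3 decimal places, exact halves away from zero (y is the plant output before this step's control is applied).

(exact arithmetic carried between steps; '≈' marks a value shown rounded to 6 d.p. or computed from one; I and e_prev carry over from the previous line; the table rounds u and y to 3 d.p., halves away from zero)
n=0: y=0, sp=2, e=sp−y=2; I=2, D=e−e_prev=2; u=3/4·2+0·2+1/4·2=2; next y=-1/10·0+1·2=2
n=1: y=2, sp=2, e=sp−y=0; I=2, D=e−e_prev=-2; u=3/4·0+0·2+1/4·(-2)=-0.5; next y=-1/10·2+1·(-0.5)=-0.7
n=2: y=-0.7, sp=2, e=sp−y=2.7; I=4.7, D=e−e_prev=2.7; u=3/4·2.7+0·4.7+1/4·2.7=2.7; next y=-1/10·(-0.7)+1·2.7=2.77
n=3: y=2.77, sp=2, e=sp−y=-0.77; I=3.93, D=e−e_prev=-3.47; u=3/4·(-0.77)+0·3.93+1/4·(-3.47)=-1.445; next y=-1/10·2.77+1·(-1.445)=-1.722
n=4: y=-1.722, sp=2, e=sp−y=3.722; I=7.652, D=e−e_prev=4.492; u=3/4·3.722+0·7.652+1/4·4.492=3.9145; next y=-1/10·(-1.722)+1·3.9145=4.0867
n=5: y=4.0867, sp=2, e=sp−y=-2.0867; I=5.5653, D=e−e_prev=-5.8087; u=3/4·(-2.0867)+0·5.5653+1/4·(-5.8087)=-3.0172; next y=-1/10·4.0867+1·(-3.0172)=-3.42587
n=6: y=-3.42587, sp=2, e=sp−y=5.42587; I=10.99117, D=e−e_prev=7.51257; u=3/4·5.42587+0·10.99117+1/4·7.51257=5.947545; next y=-1/10·(-3.42587)+1·5.947545=6.290132

0 2 2.000 0.000
1 2 -0.500 2.000
2 2 2.700 -0.700
3 2 -1.445 2.770
4 2 3.915 -1.722
5 2 -3.017 4.087
6 2 5.948 -3.426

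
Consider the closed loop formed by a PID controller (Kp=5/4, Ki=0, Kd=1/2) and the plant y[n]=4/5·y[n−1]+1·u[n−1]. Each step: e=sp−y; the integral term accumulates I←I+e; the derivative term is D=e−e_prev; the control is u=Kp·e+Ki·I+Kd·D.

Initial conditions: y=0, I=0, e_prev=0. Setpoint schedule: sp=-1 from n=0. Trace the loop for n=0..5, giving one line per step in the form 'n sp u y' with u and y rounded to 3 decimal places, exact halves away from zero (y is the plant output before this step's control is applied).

0 -1 -1.750 0.000
1 -1 1.813 -1.750
2 -1 -2.847 0.413
3 -1 3.361 -2.517
4 -1 -4.866 1.347
5 -1 6.053 -3.788

(exact arithmetic carried between steps; '≈' marks a value shown rounded to 6 d.p. or computed from one; I and e_prev carry over from the previous line; the table rounds u and y to 3 d.p., halves away from zero)
n=0: y=0, sp=-1, e=sp−y=-1; I=-1, D=e−e_prev=-1; u=5/4·(-1)+0·(-1)+1/2·(-1)=-1.75; next y=4/5·0+1·(-1.75)=-1.75
n=1: y=-1.75, sp=-1, e=sp−y=0.75; I=-0.25, D=e−e_prev=1.75; u=5/4·0.75+0·(-0.25)+1/2·1.75=1.8125; next y=4/5·(-1.75)+1·1.8125=0.4125
n=2: y=0.4125, sp=-1, e=sp−y=-1.4125; I=-1.6625, D=e−e_prev=-2.1625; u=5/4·(-1.4125)+0·(-1.6625)+1/2·(-2.1625)=-2.846875; next y=4/5·0.4125+1·(-2.846875)=-2.516875
n=3: y=-2.516875, sp=-1, e=sp−y=1.516875; I=-0.145625, D=e−e_prev=2.929375; u=5/4·1.516875+0·(-0.145625)+1/2·2.929375≈3.360781; next y=4/5·(-2.516875)+1·3.360781≈1.347281
n=4: y≈1.347281, sp=-1, e=sp−y≈-2.347281; I≈-2.492906, D=e−e_prev≈-3.864156; u=5/4·(-2.347281)+0·(-2.492906)+1/2·(-3.864156)≈-4.866180; next y=4/5·1.347281+1·(-4.866180)≈-3.788355
n=5: y≈-3.788355, sp=-1, e=sp−y≈2.788355; I≈0.295448, D=e−e_prev≈5.135636; u=5/4·2.788355+0·0.295448+1/2·5.135636≈6.053261; next y=4/5·(-3.788355)+1·6.053261≈3.022578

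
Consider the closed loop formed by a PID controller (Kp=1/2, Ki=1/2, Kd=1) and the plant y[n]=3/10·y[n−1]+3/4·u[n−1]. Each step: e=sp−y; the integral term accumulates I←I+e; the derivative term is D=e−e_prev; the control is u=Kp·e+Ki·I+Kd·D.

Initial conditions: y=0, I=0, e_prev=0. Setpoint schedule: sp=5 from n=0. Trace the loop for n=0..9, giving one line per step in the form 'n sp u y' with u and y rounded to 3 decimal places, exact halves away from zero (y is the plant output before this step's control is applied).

0 5 10.000 0.000
1 5 -7.500 7.500
2 5 20.500 -3.375
3 5 -21.663 14.363
4 5 43.995 -11.938
5 5 -56.542 29.415
6 5 98.597 -33.582
7 5 -140.020 63.873
8 5 227.452 -85.853
9 5 -338.220 144.833

(exact arithmetic carried between steps; '≈' marks a value shown rounded to 6 d.p. or computed from one; I and e_prev carry over from the previous line; the table rounds u and y to 3 d.p., halves away from zero)
n=0: y=0, sp=5, e=sp−y=5; I=5, D=e−e_prev=5; u=1/2·5+1/2·5+1·5=10; next y=3/10·0+3/4·10=7.5
n=1: y=7.5, sp=5, e=sp−y=-2.5; I=2.5, D=e−e_prev=-7.5; u=1/2·(-2.5)+1/2·2.5+1·(-7.5)=-7.5; next y=3/10·7.5+3/4·(-7.5)=-3.375
n=2: y=-3.375, sp=5, e=sp−y=8.375; I=10.875, D=e−e_prev=10.875; u=1/2·8.375+1/2·10.875+1·10.875=20.5; next y=3/10·(-3.375)+3/4·20.5=14.3625
n=3: y=14.3625, sp=5, e=sp−y=-9.3625; I=1.5125, D=e−e_prev=-17.7375; u=1/2·(-9.3625)+1/2·1.5125+1·(-17.7375)=-21.6625; next y=3/10·14.3625+3/4·(-21.6625)=-11.938125
n=4: y=-11.938125, sp=5, e=sp−y=16.938125; I=18.450625, D=e−e_prev=26.300625; u=1/2·16.938125+1/2·18.450625+1·26.300625=43.995; next y=3/10·(-11.938125)+3/4·43.995≈29.414813
n=5: y≈29.414813, sp=5, e=sp−y≈-24.414813; I≈-5.964188, D=e−e_prev≈-41.352938; u=1/2·(-24.414813)+1/2·(-5.964188)+1·(-41.352938)≈-56.542438; next y=3/10·29.414813+3/4·(-56.542438)≈-33.582384
n=6: y≈-33.582384, sp=5, e=sp−y≈38.582384; I≈32.618197, D=e−e_prev≈62.997197; u=1/2·38.582384+1/2·32.618197+1·62.997197≈98.597488; next y=3/10·(-33.582384)+3/4·98.597488≈63.873400
n=7: y≈63.873400, sp=5, e=sp−y≈-58.873400; I≈-26.255203, D=e−e_prev≈-97.455785; u=1/2·(-58.873400)+1/2·(-26.255203)+1·(-97.455785)≈-140.020087; next y=3/10·63.873400+3/4·(-140.020087)≈-85.853045
n=8: y≈-85.853045, sp=5, e=sp−y≈90.853045; I≈64.597841, D=e−e_prev≈149.726445; u=1/2·90.853045+1/2·64.597841+1·149.726445≈227.451888; next y=3/10·(-85.853045)+3/4·227.451888≈144.833003
n=9: y≈144.833003, sp=5, e=sp−y≈-139.833003; I≈-75.235161, D=e−e_prev≈-230.686048; u=1/2·(-139.833003)+1/2·(-75.235161)+1·(-230.686048)≈-338.220130; next y=3/10·144.833003+3/4·(-338.220130)≈-210.215196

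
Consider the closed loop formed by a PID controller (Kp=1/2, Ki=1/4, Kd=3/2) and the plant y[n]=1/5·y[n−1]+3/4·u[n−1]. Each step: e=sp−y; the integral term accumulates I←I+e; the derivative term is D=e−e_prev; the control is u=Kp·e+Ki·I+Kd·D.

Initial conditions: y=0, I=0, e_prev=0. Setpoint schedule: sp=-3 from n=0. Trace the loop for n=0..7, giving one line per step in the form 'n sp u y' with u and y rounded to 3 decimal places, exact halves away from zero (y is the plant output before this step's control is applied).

0 -3 -6.750 0.000
1 -3 8.391 -5.063
2 -3 -21.959 5.280
3 -3 38.046 -15.413
4 -3 -81.838 25.452
5 -3 156.262 -56.288
6 -3 -318.037 105.939
7 -3 625.446 -217.340

(exact arithmetic carried between steps; '≈' marks a value shown rounded to 6 d.p. or computed from one; I and e_prev carry over from the previous line; the table rounds u and y to 3 d.p., halves away from zero)
n=0: y=0, sp=-3, e=sp−y=-3; I=-3, D=e−e_prev=-3; u=1/2·(-3)+1/4·(-3)+3/2·(-3)=-6.75; next y=1/5·0+3/4·(-6.75)=-5.0625
n=1: y=-5.0625, sp=-3, e=sp−y=2.0625; I=-0.9375, D=e−e_prev=5.0625; u=1/2·2.0625+1/4·(-0.9375)+3/2·5.0625=8.390625; next y=1/5·(-5.0625)+3/4·8.390625≈5.280469
n=2: y≈5.280469, sp=-3, e=sp−y≈-8.280469; I≈-9.217969, D=e−e_prev≈-10.342969; u=1/2·(-8.280469)+1/4·(-9.217969)+3/2·(-10.342969)≈-21.959180; next y=1/5·5.280469+3/4·(-21.959180)≈-15.413291
n=3: y≈-15.413291, sp=-3, e=sp−y≈12.413291; I≈3.195322, D=e−e_prev≈20.693760; u=1/2·12.413291+1/4·3.195322+3/2·20.693760≈38.046116; next y=1/5·(-15.413291)+3/4·38.046116≈25.451929
n=4: y≈25.451929, sp=-3, e=sp−y≈-28.451929; I≈-25.256606, D=e−e_prev≈-40.865220; u=1/2·(-28.451929)+1/4·(-25.256606)+3/2·(-40.865220)≈-81.837945; next y=1/5·25.451929+3/4·(-81.837945)≈-56.288073
n=5: y≈-56.288073, sp=-3, e=sp−y≈53.288073; I≈28.031467, D=e−e_prev≈81.740002; u=1/2·53.288073+1/4·28.031467+3/2·81.740002≈156.261906; next y=1/5·(-56.288073)+3/4·156.261906≈105.938815
n=6: y≈105.938815, sp=-3, e=sp−y≈-108.938815; I≈-80.907348, D=e−e_prev≈-162.226888; u=1/2·(-108.938815)+1/4·(-80.907348)+3/2·(-162.226888)≈-318.036577; next y=1/5·105.938815+3/4·(-318.036577)≈-217.339670
n=7: y≈-217.339670, sp=-3, e=sp−y≈214.339670; I≈133.432322, D=e−e_prev≈323.278484; u=1/2·214.339670+1/4·133.432322+3/2·323.278484≈625.445642; next y=1/5·(-217.339670)+3/4·625.445642≈425.616298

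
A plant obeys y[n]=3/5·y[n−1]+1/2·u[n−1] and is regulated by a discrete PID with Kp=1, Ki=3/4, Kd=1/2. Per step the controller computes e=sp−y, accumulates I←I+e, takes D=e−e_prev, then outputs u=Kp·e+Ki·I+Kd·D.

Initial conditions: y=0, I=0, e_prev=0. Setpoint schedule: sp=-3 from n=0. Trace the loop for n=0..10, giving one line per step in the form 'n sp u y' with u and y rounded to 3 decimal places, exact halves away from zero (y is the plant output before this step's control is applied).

0 -3 -6.750 0.000
1 -3 0.094 -3.375
2 -3 -4.455 -1.978
3 -3 -1.291 -3.415
4 -3 -3.319 -2.694
5 -3 -1.879 -3.276
6 -3 -2.797 -2.905
7 -3 -2.151 -3.142
8 -3 -2.571 -2.960
9 -3 -2.282 -3.062
10 -3 -2.475 -2.978

(exact arithmetic carried between steps; '≈' marks a value shown rounded to 6 d.p. or computed from one; I and e_prev carry over from the previous line; the table rounds u and y to 3 d.p., halves away from zero)
n=0: y=0, sp=-3, e=sp−y=-3; I=-3, D=e−e_prev=-3; u=1·(-3)+3/4·(-3)+1/2·(-3)=-6.75; next y=3/5·0+1/2·(-6.75)=-3.375
n=1: y=-3.375, sp=-3, e=sp−y=0.375; I=-2.625, D=e−e_prev=3.375; u=1·0.375+3/4·(-2.625)+1/2·3.375=0.09375; next y=3/5·(-3.375)+1/2·0.09375=-1.978125
n=2: y=-1.978125, sp=-3, e=sp−y=-1.021875; I=-3.646875, D=e−e_prev=-1.396875; u=1·(-1.021875)+3/4·(-3.646875)+1/2·(-1.396875)≈-4.455469; next y=3/5·(-1.978125)+1/2·(-4.455469)≈-3.414609
n=3: y≈-3.414609, sp=-3, e=sp−y≈0.414609; I≈-3.232266, D=e−e_prev≈1.436484; u=1·0.414609+3/4·(-3.232266)+1/2·1.436484≈-1.291348; next y=3/5·(-3.414609)+1/2·(-1.291348)≈-2.694439
n=4: y≈-2.694439, sp=-3, e=sp−y≈-0.305561; I≈-3.537826, D=e−e_prev≈-0.720170; u=1·(-0.305561)+3/4·(-3.537826)+1/2·(-0.720170)≈-3.319015; next y=3/5·(-2.694439)+1/2·(-3.319015)≈-3.276171
n=5: y≈-3.276171, sp=-3, e=sp−y≈0.276171; I≈-3.261655, D=e−e_prev≈0.581732; u=1·0.276171+3/4·(-3.261655)+1/2·0.581732≈-1.879204; next y=3/5·(-3.276171)+1/2·(-1.879204)≈-2.905305
n=6: y≈-2.905305, sp=-3, e=sp−y≈-0.094695; I≈-3.356350, D=e−e_prev≈-0.370866; u=1·(-0.094695)+3/4·(-3.356350)+1/2·(-0.370866)≈-2.797391; next y=3/5·(-2.905305)+1/2·(-2.797391)≈-3.141878
n=7: y≈-3.141878, sp=-3, e=sp−y≈0.141878; I≈-3.214472, D=e−e_prev≈0.236574; u=1·0.141878+3/4·(-3.214472)+1/2·0.236574≈-2.150689; next y=3/5·(-3.141878)+1/2·(-2.150689)≈-2.960471
n=8: y≈-2.960471, sp=-3, e=sp−y≈-0.039529; I≈-3.254000, D=e−e_prev≈-0.181407; u=1·(-0.039529)+3/4·(-3.254000)+1/2·(-0.181407)≈-2.570732; next y=3/5·(-2.960471)+1/2·(-2.570732)≈-3.061649
n=9: y≈-3.061649, sp=-3, e=sp−y≈0.061649; I≈-3.192351, D=e−e_prev≈0.101178; u=1·0.061649+3/4·(-3.192351)+1/2·0.101178≈-2.282026; next y=3/5·(-3.061649)+1/2·(-2.282026)≈-2.978002
n=10: y≈-2.978002, sp=-3, e=sp−y≈-0.021998; I≈-3.214349, D=e−e_prev≈-0.083647; u=1·(-0.021998)+3/4·(-3.214349)+1/2·(-0.083647)≈-2.474583; next y=3/5·(-2.978002)+1/2·(-2.474583)≈-3.024093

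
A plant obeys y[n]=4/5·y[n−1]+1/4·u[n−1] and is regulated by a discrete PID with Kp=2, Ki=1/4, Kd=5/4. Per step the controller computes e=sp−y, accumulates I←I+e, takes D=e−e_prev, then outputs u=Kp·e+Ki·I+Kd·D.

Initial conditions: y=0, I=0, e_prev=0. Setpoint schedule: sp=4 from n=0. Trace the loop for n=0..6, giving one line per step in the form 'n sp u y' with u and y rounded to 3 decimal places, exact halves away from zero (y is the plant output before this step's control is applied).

0 4 14.000 0.000
1 4 -2.250 3.500
2 4 6.669 2.238
3 4 1.262 3.457
4 4 4.238 3.081
5 4 2.447 3.525
6 4 3.446 3.431

(exact arithmetic carried between steps; '≈' marks a value shown rounded to 6 d.p. or computed from one; I and e_prev carry over from the previous line; the table rounds u and y to 3 d.p., halves away from zero)
n=0: y=0, sp=4, e=sp−y=4; I=4, D=e−e_prev=4; u=2·4+1/4·4+5/4·4=14; next y=4/5·0+1/4·14=3.5
n=1: y=3.5, sp=4, e=sp−y=0.5; I=4.5, D=e−e_prev=-3.5; u=2·0.5+1/4·4.5+5/4·(-3.5)=-2.25; next y=4/5·3.5+1/4·(-2.25)=2.2375
n=2: y=2.2375, sp=4, e=sp−y=1.7625; I=6.2625, D=e−e_prev=1.2625; u=2·1.7625+1/4·6.2625+5/4·1.2625=6.66875; next y=4/5·2.2375+1/4·6.66875≈3.457188
n=3: y≈3.457188, sp=4, e=sp−y≈0.542813; I≈6.805313, D=e−e_prev≈-1.219688; u=2·0.542813+1/4·6.805313+5/4·(-1.219688)≈1.262344; next y=4/5·3.457188+1/4·1.262344≈3.081336
n=4: y≈3.081336, sp=4, e=sp−y≈0.918664; I≈7.723977, D=e−e_prev≈0.375852; u=2·0.918664+1/4·7.723977+5/4·0.375852≈4.238137; next y=4/5·3.081336+1/4·4.238137≈3.524603
n=5: y≈3.524603, sp=4, e=sp−y≈0.475397; I≈8.199374, D=e−e_prev≈-0.443267; u=2·0.475397+1/4·8.199374+5/4·(-0.443267)≈2.446554; next y=4/5·3.524603+1/4·2.446554≈3.431321
n=6: y≈3.431321, sp=4, e=sp−y≈0.568679; I≈8.768053, D=e−e_prev≈0.093282; u=2·0.568679+1/4·8.768053+5/4·0.093282≈3.445974; next y=4/5·3.431321+1/4·3.445974≈3.606550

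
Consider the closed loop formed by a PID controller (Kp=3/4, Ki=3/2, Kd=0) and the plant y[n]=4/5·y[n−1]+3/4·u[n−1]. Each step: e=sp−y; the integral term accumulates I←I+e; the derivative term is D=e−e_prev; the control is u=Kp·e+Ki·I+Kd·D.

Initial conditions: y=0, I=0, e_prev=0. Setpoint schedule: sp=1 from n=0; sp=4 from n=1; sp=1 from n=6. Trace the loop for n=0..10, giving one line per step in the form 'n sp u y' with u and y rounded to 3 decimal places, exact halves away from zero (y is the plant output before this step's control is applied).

(exact arithmetic carried between steps; '≈' marks a value shown rounded to 6 d.p. or computed from one; I and e_prev carry over from the previous line; the table rounds u and y to 3 d.p., halves away from zero)
n=0: y=0, sp=1, e=sp−y=1; I=1, D=e−e_prev=1; u=3/4·1+3/2·1+0·1=2.25; next y=4/5·0+3/4·2.25=1.6875
n=1: y=1.6875, sp=4, e=sp−y=2.3125; I=3.3125, D=e−e_prev=1.3125; u=3/4·2.3125+3/2·3.3125+0·1.3125=6.703125; next y=4/5·1.6875+3/4·6.703125≈6.377344
n=2: y≈6.377344, sp=4, e=sp−y≈-2.377344; I≈0.935156, D=e−e_prev≈-4.689844; u=3/4·(-2.377344)+3/2·0.935156+0·(-4.689844)≈-0.380273; next y=4/5·6.377344+3/4·(-0.380273)≈4.816670
n=3: y≈4.816670, sp=4, e=sp−y≈-0.816670; I≈0.118486, D=e−e_prev≈1.560674; u=3/4·(-0.816670)+3/2·0.118486+0·1.560674≈-0.434773; next y=4/5·4.816670+3/4·(-0.434773)≈3.527256
n=4: y≈3.527256, sp=4, e=sp−y≈0.472744; I≈0.591230, D=e−e_prev≈1.289414; u=3/4·0.472744+3/2·0.591230+0·1.289414≈1.241403; next y=4/5·3.527256+3/4·1.241403≈3.752857
n=5: y≈3.752857, sp=4, e=sp−y≈0.247143; I≈0.838373, D=e−e_prev≈-0.225601; u=3/4·0.247143+3/2·0.838373+0·(-0.225601)≈1.442916; next y=4/5·3.752857+3/4·1.442916≈4.084473
n=6: y≈4.084473, sp=1, e=sp−y≈-3.084473; I≈-2.246100, D=e−e_prev≈-3.331616; u=3/4·(-3.084473)+3/2·(-2.246100)+0·(-3.331616)≈-5.682505; next y=4/5·4.084473+3/4·(-5.682505)≈-0.994300
n=7: y≈-0.994300, sp=1, e=sp−y≈1.994300; I≈-0.251800, D=e−e_prev≈5.078773; u=3/4·1.994300+3/2·(-0.251800)+0·5.078773≈1.118026; next y=4/5·(-0.994300)+3/4·1.118026≈0.043079
n=8: y≈0.043079, sp=1, e=sp−y≈0.956921; I≈0.705121, D=e−e_prev≈-1.037379; u=3/4·0.956921+3/2·0.705121+0·(-1.037379)≈1.775373; next y=4/5·0.043079+3/4·1.775373≈1.365993
n=9: y≈1.365993, sp=1, e=sp−y≈-0.365993; I≈0.339129, D=e−e_prev≈-1.322914; u=3/4·(-0.365993)+3/2·0.339129+0·(-1.322914)≈0.234198; next y=4/5·1.365993+3/4·0.234198≈1.268443
n=10: y≈1.268443, sp=1, e=sp−y≈-0.268443; I≈0.070686, D=e−e_prev≈0.097550; u=3/4·(-0.268443)+3/2·0.070686+0·0.097550≈-0.095304; next y=4/5·1.268443+3/4·(-0.095304)≈0.943277

0 1 2.250 0.000
1 4 6.703 1.688
2 4 -0.380 6.377
3 4 -0.435 4.817
4 4 1.241 3.527
5 4 1.443 3.753
6 1 -5.683 4.084
7 1 1.118 -0.994
8 1 1.775 0.043
9 1 0.234 1.366
10 1 -0.095 1.268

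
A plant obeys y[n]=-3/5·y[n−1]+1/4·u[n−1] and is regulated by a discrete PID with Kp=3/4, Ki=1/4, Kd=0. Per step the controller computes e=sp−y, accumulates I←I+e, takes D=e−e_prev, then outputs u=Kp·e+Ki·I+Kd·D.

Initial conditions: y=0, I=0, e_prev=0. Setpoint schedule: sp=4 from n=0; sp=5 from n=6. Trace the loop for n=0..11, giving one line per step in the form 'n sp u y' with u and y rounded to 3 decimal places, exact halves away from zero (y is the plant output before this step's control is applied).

(exact arithmetic carried between steps; '≈' marks a value shown rounded to 6 d.p. or computed from one; I and e_prev carry over from the previous line; the table rounds u and y to 3 d.p., halves away from zero)
n=0: y=0, sp=4, e=sp−y=4; I=4, D=e−e_prev=4; u=3/4·4+1/4·4+0·4=4; next y=-3/5·0+1/4·4=1
n=1: y=1, sp=4, e=sp−y=3; I=7, D=e−e_prev=-1; u=3/4·3+1/4·7+0·(-1)=4; next y=-3/5·1+1/4·4=0.4
n=2: y=0.4, sp=4, e=sp−y=3.6; I=10.6, D=e−e_prev=0.6; u=3/4·3.6+1/4·10.6+0·0.6=5.35; next y=-3/5·0.4+1/4·5.35=1.0975
n=3: y=1.0975, sp=4, e=sp−y=2.9025; I=13.5025, D=e−e_prev=-0.6975; u=3/4·2.9025+1/4·13.5025+0·(-0.6975)=5.5525; next y=-3/5·1.0975+1/4·5.5525=0.729625
n=4: y=0.729625, sp=4, e=sp−y=3.270375; I=16.772875, D=e−e_prev=0.367875; u=3/4·3.270375+1/4·16.772875+0·0.367875=6.646; next y=-3/5·0.729625+1/4·6.646=1.223725
n=5: y=1.223725, sp=4, e=sp−y=2.776275; I=19.54915, D=e−e_prev=-0.4941; u=3/4·2.776275+1/4·19.54915+0·(-0.4941)≈6.969494; next y=-3/5·1.223725+1/4·6.969494≈1.008138
n=6: y≈1.008138, sp=5, e=sp−y≈3.991862; I≈23.541012, D=e−e_prev≈1.215587; u=3/4·3.991862+1/4·23.541012+0·1.215587≈8.879149; next y=-3/5·1.008138+1/4·8.879149≈1.614904
n=7: y≈1.614904, sp=5, e=sp−y≈3.385096; I≈26.926107, D=e−e_prev≈-0.606766; u=3/4·3.385096+1/4·26.926107+0·(-0.606766)≈9.270349; next y=-3/5·1.614904+1/4·9.270349≈1.348645
n=8: y≈1.348645, sp=5, e=sp−y≈3.651355; I≈30.577463, D=e−e_prev≈0.266260; u=3/4·3.651355+1/4·30.577463+0·0.266260≈10.382882; next y=-3/5·1.348645+1/4·10.382882≈1.786534
n=9: y≈1.786534, sp=5, e=sp−y≈3.213466; I≈33.790929, D=e−e_prev≈-0.437889; u=3/4·3.213466+1/4·33.790929+0·(-0.437889)≈10.857832; next y=-3/5·1.786534+1/4·10.857832≈1.642538
n=10: y≈1.642538, sp=5, e=sp−y≈3.357462; I≈37.148391, D=e−e_prev≈0.143996; u=3/4·3.357462+1/4·37.148391+0·0.143996≈11.805195; next y=-3/5·1.642538+1/4·11.805195≈1.965776
n=11: y≈1.965776, sp=5, e=sp−y≈3.034224; I≈40.182615, D=e−e_prev≈-0.323238; u=3/4·3.034224+1/4·40.182615+0·(-0.323238)≈12.321322; next y=-3/5·1.965776+1/4·12.321322≈1.900865

0 4 4.000 0.000
1 4 4.000 1.000
2 4 5.350 0.400
3 4 5.553 1.098
4 4 6.646 0.730
5 4 6.969 1.224
6 5 8.879 1.008
7 5 9.270 1.615
8 5 10.383 1.349
9 5 10.858 1.787
10 5 11.805 1.643
11 5 12.321 1.966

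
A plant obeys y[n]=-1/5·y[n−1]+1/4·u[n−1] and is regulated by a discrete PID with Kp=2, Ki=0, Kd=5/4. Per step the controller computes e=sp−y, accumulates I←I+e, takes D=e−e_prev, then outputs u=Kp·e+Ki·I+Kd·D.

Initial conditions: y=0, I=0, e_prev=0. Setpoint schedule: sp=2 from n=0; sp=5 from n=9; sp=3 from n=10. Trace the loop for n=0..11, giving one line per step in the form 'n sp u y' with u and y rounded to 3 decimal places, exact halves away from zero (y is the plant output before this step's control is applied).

0 2 6.500 0.000
1 2 -1.281 1.625
2 2 8.129 -0.645
3 2 -3.831 2.161
4 2 11.219 -1.390
5 2 -7.756 3.083
6 2 16.159 -2.555
7 2 -13.984 4.551
8 2 24.009 -4.406
9 5 -14.129 6.883
10 3 28.058 -4.909
11 3 -26.124 7.996

(exact arithmetic carried between steps; '≈' marks a value shown rounded to 6 d.p. or computed from one; I and e_prev carry over from the previous line; the table rounds u and y to 3 d.p., halves away from zero)
n=0: y=0, sp=2, e=sp−y=2; I=2, D=e−e_prev=2; u=2·2+0·2+5/4·2=6.5; next y=-1/5·0+1/4·6.5=1.625
n=1: y=1.625, sp=2, e=sp−y=0.375; I=2.375, D=e−e_prev=-1.625; u=2·0.375+0·2.375+5/4·(-1.625)=-1.28125; next y=-1/5·1.625+1/4·(-1.28125)≈-0.645313
n=2: y≈-0.645313, sp=2, e=sp−y≈2.645313; I≈5.020313, D=e−e_prev≈2.270313; u=2·2.645313+0·5.020313+5/4·2.270313≈8.128516; next y=-1/5·(-0.645313)+1/4·8.128516≈2.161191
n=3: y≈2.161191, sp=2, e=sp−y≈-0.161191; I≈4.859121, D=e−e_prev≈-2.806504; u=2·(-0.161191)+0·4.859121+5/4·(-2.806504)≈-3.830513; next y=-1/5·2.161191+1/4·(-3.830513)≈-1.389866
n=4: y≈-1.389866, sp=2, e=sp−y≈3.389866; I≈8.248988, D=e−e_prev≈3.551058; u=2·3.389866+0·8.248988+5/4·3.551058≈11.218555; next y=-1/5·(-1.389866)+1/4·11.218555≈3.082612
n=5: y≈3.082612, sp=2, e=sp−y≈-1.082612; I≈7.166375, D=e−e_prev≈-4.472479; u=2·(-1.082612)+0·7.166375+5/4·(-4.472479)≈-7.755822; next y=-1/5·3.082612+1/4·(-7.755822)≈-2.555478
n=6: y≈-2.555478, sp=2, e=sp−y≈4.555478; I≈11.721853, D=e−e_prev≈5.638090; u=2·4.555478+0·11.721853+5/4·5.638090≈16.158569; next y=-1/5·(-2.555478)+1/4·16.158569≈4.550738
n=7: y≈4.550738, sp=2, e=sp−y≈-2.550738; I≈9.171116, D=e−e_prev≈-7.106216; u=2·(-2.550738)+0·9.171116+5/4·(-7.106216)≈-13.984245; next y=-1/5·4.550738+1/4·(-13.984245)≈-4.406209
n=8: y≈-4.406209, sp=2, e=sp−y≈6.406209; I≈15.577325, D=e−e_prev≈8.956947; u=2·6.406209+0·15.577325+5/4·8.956947≈24.008601; next y=-1/5·(-4.406209)+1/4·24.008601≈6.883392
n=9: y≈6.883392, sp=5, e=sp−y≈-1.883392; I≈13.693933, D=e−e_prev≈-8.289601; u=2·(-1.883392)+0·13.693933+5/4·(-8.289601)≈-14.128785; next y=-1/5·6.883392+1/4·(-14.128785)≈-4.908875
n=10: y≈-4.908875, sp=3, e=sp−y≈7.908875; I≈21.602807, D=e−e_prev≈9.792267; u=2·7.908875+0·21.602807+5/4·9.792267≈28.058083; next y=-1/5·(-4.908875)+1/4·28.058083≈7.996296
n=11: y≈7.996296, sp=3, e=sp−y≈-4.996296; I≈16.606512, D=e−e_prev≈-12.905170; u=2·(-4.996296)+0·16.606512+5/4·(-12.905170)≈-26.124054; next y=-1/5·7.996296+1/4·(-26.124054)≈-8.130273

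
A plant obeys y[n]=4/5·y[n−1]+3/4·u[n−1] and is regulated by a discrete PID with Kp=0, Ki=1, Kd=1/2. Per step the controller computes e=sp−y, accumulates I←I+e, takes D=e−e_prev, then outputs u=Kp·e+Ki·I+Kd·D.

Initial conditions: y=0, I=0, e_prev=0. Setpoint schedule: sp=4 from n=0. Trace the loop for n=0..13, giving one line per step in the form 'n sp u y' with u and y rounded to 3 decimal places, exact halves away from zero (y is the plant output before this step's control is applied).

0 4 6.000 0.000
1 4 1.250 4.500
2 4 2.944 4.538
3 4 0.475 5.838
4 4 0.504 5.026
5 4 0.013 4.399
6 4 0.605 3.529
7 4 1.019 3.277
8 4 1.453 3.386
9 4 1.503 3.798
10 4 1.360 4.166
11 4 1.098 4.352
12 4 0.910 4.305
13 4 0.849 4.126

(exact arithmetic carried between steps; '≈' marks a value shown rounded to 6 d.p. or computed from one; I and e_prev carry over from the previous line; the table rounds u and y to 3 d.p., halves away from zero)
n=0: y=0, sp=4, e=sp−y=4; I=4, D=e−e_prev=4; u=0·4+1·4+1/2·4=6; next y=4/5·0+3/4·6=4.5
n=1: y=4.5, sp=4, e=sp−y=-0.5; I=3.5, D=e−e_prev=-4.5; u=0·(-0.5)+1·3.5+1/2·(-4.5)=1.25; next y=4/5·4.5+3/4·1.25=4.5375
n=2: y=4.5375, sp=4, e=sp−y=-0.5375; I=2.9625, D=e−e_prev=-0.0375; u=0·(-0.5375)+1·2.9625+1/2·(-0.0375)=2.94375; next y=4/5·4.5375+3/4·2.94375≈5.837813
n=3: y≈5.837813, sp=4, e=sp−y≈-1.837813; I≈1.124688, D=e−e_prev≈-1.300313; u=0·(-1.837813)+1·1.124688+1/2·(-1.300313)≈0.474531; next y=4/5·5.837813+3/4·0.474531≈5.026148
n=4: y≈5.026148, sp=4, e=sp−y≈-1.026148; I≈0.098539, D=e−e_prev≈0.811664; u=0·(-1.026148)+1·0.098539+1/2·0.811664≈0.504371; next y=4/5·5.026148+3/4·0.504371≈4.399197
n=5: y≈4.399197, sp=4, e=sp−y≈-0.399197; I≈-0.300658, D=e−e_prev≈0.626951; u=0·(-0.399197)+1·(-0.300658)+1/2·0.626951≈0.012818; next y=4/5·4.399197+3/4·0.012818≈3.528971
n=6: y≈3.528971, sp=4, e=sp−y≈0.471029; I≈0.170371, D=e−e_prev≈0.870226; u=0·0.471029+1·0.170371+1/2·0.870226≈0.605484; next y=4/5·3.528971+3/4·0.605484≈3.277290
n=7: y≈3.277290, sp=4, e=sp−y≈0.722710; I≈0.893081, D=e−e_prev≈0.251681; u=0·0.722710+1·0.893081+1/2·0.251681≈1.018922; next y=4/5·3.277290+3/4·1.018922≈3.386023
n=8: y≈3.386023, sp=4, e=sp−y≈0.613977; I≈1.507058, D=e−e_prev≈-0.108733; u=0·0.613977+1·1.507058+1/2·(-0.108733)≈1.452691; next y=4/5·3.386023+3/4·1.452691≈3.798337
n=9: y≈3.798337, sp=4, e=sp−y≈0.201663; I≈1.708721, D=e−e_prev≈-0.412314; u=0·0.201663+1·1.708721+1/2·(-0.412314)≈1.502564; next y=4/5·3.798337+3/4·1.502564≈4.165593
n=10: y≈4.165593, sp=4, e=sp−y≈-0.165593; I≈1.543128, D=e−e_prev≈-0.367256; u=0·(-0.165593)+1·1.543128+1/2·(-0.367256)≈1.359500; next y=4/5·4.165593+3/4·1.359500≈4.352100
n=11: y≈4.352100, sp=4, e=sp−y≈-0.352100; I≈1.191029, D=e−e_prev≈-0.186507; u=0·(-0.352100)+1·1.191029+1/2·(-0.186507)≈1.097775; next y=4/5·4.352100+3/4·1.097775≈4.305011
n=12: y≈4.305011, sp=4, e=sp−y≈-0.305011; I≈0.886018, D=e−e_prev≈0.047088; u=0·(-0.305011)+1·0.886018+1/2·0.047088≈0.909562; next y=4/5·4.305011+3/4·0.909562≈4.126180
n=13: y≈4.126180, sp=4, e=sp−y≈-0.126180; I≈0.759837, D=e−e_prev≈0.178831; u=0·(-0.126180)+1·0.759837+1/2·0.178831≈0.849253; next y=4/5·4.126180+3/4·0.849253≈3.937884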